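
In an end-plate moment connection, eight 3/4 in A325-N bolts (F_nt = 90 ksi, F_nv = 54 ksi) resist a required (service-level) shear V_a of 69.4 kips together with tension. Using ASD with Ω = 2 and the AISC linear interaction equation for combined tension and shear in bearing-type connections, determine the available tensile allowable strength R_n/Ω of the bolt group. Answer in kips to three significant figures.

A_b = π·0.75²/4 = 0.4418 in²; f_rv = 69.4 / (8 × 0.4418) = 19.64 ksi.
F'_nt = 1.3 F_nt − (Ω F_nt / F_nv) f_rv = 1.3·90 − (2·90/54)·19.64 = 51.55 ksi, capped at F_nt → F'_nt = 51.55 ksi.
R_n = F'_nt · A_b · n = 51.55 × 0.4418 × 8 = 182.2 kips.
Allowable strength R_n/Ω = 182.2 / 2 = 91.1 kips.

91.1 kips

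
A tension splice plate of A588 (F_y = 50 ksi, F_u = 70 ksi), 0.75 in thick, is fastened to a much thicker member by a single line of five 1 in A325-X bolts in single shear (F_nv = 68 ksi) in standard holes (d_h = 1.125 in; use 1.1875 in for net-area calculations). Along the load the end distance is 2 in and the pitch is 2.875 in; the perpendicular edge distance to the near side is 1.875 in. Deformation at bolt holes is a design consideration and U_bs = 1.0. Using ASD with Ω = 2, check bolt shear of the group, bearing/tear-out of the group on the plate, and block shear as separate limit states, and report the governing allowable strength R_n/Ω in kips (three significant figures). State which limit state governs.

Bolt shear: A_b = π·1²/4 = 0.7854 in²; R_n = 68 × 0.7854 × 5 × 1 = 267 kips → 267 / 2 = 134 kips.
Bearing: edge l_c = 1.438, r_n = 90.56 kips; interior l_c = 1.75, r_n = 110.3 kips; R_n = 90.56 + 4·110.3 = 531.6 kips → 266 kips.
Block shear: A_gv = 10.12, A_nv = 6.117, A_nt = 0.9609 in²; R_n = min(0.6F_uA_nv, 0.6F_yA_gv) + U_bs·F_u·A_nt = 324.2 kips → 162 kips.
Bolt shear governs: 134 kips.

134 kips (bolt shear governs)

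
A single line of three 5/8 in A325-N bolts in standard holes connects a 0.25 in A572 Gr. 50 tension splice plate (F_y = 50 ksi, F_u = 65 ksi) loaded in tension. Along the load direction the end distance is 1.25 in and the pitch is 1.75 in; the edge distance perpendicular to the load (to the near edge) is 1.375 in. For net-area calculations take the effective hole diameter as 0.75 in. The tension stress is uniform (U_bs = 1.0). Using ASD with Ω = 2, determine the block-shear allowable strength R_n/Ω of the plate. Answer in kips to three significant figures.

Shear plane L_v = 1.25 + 2·1.75 = 4.75 in; A_gv = 4.75 × 0.25 = 1.188 in².
A_nv = (4.75 − 2.5·0.75) × 0.25 = 0.7188 in².
A_nt = (1.375 − 0.5·0.75) × 0.25 = 0.25 in².
0.6 F_u A_nv = 28.03 kips; 0.6 F_y A_gv = 35.62 kips → shear rupture governs the shear term.
R_n = 28.03 + 1.0 × 65 × 0.25 = 44.28 kips.
Allowable strength R_n/Ω = 44.28 / 2 = 22.1 kips.

22.1 kips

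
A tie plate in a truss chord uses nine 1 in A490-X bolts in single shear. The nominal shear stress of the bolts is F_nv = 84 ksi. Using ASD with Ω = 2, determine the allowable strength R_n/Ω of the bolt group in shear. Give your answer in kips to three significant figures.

A_b = π × 1² / 4 = 0.7854 in².
R_n = F_nv · A_b · n · n_s = 84 × 0.7854 × 9 × 1 = 593.8 kips.
Allowable strength R_n/Ω = 593.8 / 2 = 297 kips.

297 kips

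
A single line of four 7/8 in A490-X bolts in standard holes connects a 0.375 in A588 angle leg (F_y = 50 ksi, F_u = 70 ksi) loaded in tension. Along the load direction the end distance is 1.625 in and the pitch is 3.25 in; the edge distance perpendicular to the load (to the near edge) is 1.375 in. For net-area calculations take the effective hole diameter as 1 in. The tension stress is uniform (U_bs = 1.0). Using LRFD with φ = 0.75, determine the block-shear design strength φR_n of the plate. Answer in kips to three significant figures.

Shear plane L_v = 1.625 + 3·3.25 = 11.38 in; A_gv = 11.38 × 0.375 = 4.266 in².
A_nv = (11.38 − 3.5·1) × 0.375 = 2.953 in².
A_nt = (1.375 − 0.5·1) × 0.375 = 0.3281 in².
0.6 F_u A_nv = 124 kips; 0.6 F_y A_gv = 128 kips → shear rupture governs the shear term.
R_n = 124 + 1.0 × 70 × 0.3281 = 147 kips.
Design strength φR_n = 0.75 × 147 = 110 kips.

110 kips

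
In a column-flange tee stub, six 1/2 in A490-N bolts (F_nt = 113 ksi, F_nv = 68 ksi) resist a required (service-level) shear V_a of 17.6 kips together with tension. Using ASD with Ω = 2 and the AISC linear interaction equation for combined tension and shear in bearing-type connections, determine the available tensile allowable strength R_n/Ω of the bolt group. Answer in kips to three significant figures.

A_b = π·0.5²/4 = 0.1963 in²; f_rv = 17.6 / (6 × 0.1963) = 14.94 ksi.
F'_nt = 1.3 F_nt − (Ω F_nt / F_nv) f_rv = 1.3·113 − (2·113/68)·14.94 = 97.25 ksi, capped at F_nt → F'_nt = 97.25 ksi.
R_n = F'_nt · A_b · n = 97.25 × 0.1963 × 6 = 114.6 kips.
Allowable strength R_n/Ω = 114.6 / 2 = 57.3 kips.

57.3 kips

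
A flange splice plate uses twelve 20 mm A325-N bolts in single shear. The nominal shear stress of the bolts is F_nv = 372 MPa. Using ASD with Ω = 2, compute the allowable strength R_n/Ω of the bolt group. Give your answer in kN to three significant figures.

A_b = π × 20² / 4 = 314.2 mm².
R_n = F_nv · A_b · n · n_s = 372 × 314.2 × 12 × 1 / 1000 = 1402 kN.
Allowable strength R_n/Ω = 1402 / 2 = 701 kN.

701 kN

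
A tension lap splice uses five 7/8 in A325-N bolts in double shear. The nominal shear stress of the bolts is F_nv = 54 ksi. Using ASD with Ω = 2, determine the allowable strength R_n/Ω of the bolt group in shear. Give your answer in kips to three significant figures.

A_b = π × 0.875² / 4 = 0.6013 in².
R_n = F_nv · A_b · n · n_s = 54 × 0.6013 × 5 × 2 = 324.7 kips.
Allowable strength R_n/Ω = 324.7 / 2 = 162 kips.

162 kips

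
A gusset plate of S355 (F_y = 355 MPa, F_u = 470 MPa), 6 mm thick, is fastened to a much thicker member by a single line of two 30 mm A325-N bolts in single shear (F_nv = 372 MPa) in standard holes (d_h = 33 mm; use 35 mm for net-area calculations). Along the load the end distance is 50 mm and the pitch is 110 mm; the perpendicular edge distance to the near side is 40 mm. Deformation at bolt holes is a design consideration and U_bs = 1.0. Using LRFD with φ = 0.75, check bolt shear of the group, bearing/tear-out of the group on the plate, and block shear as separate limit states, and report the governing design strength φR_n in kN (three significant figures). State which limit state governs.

184 kN (block shear governs)

Bolt shear: A_b = π·30²/4 = 706.9 mm²; R_n = 372 × 706.9 × 2 × 1 / 1000 = 525.9 kN → 0.75 × 525.9 = 394 kN.
Bearing: edge l_c = 33.5, r_n = 113.4 kN; interior l_c = 77, r_n = 203 kN; R_n = 113.4 + 1·203 = 316.4 kN → 237 kN.
Block shear: A_gv = 960, A_nv = 645, A_nt = 135 mm²; R_n = min(0.6F_uA_nv, 0.6F_yA_gv) + U_bs·F_u·A_nt = 245.3 kN → 184 kN.
Block shear governs: 184 kN.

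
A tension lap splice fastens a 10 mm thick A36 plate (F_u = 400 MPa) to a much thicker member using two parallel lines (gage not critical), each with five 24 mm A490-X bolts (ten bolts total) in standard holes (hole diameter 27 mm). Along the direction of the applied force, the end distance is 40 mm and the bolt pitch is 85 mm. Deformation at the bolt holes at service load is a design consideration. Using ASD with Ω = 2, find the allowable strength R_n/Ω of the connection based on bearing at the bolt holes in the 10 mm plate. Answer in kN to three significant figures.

Per bolt r_n = 1.2 l_c t F_u ≤ 2.4 d t F_u; upper limit = 2.4 × 24 × 10 × 400 / 1000 = 230.4 kN.
Edge bolt: l_c = 40 − 27/2 = 26.5 mm → 1.2 × 26.5 × 10 × 400 / 1000 = 127.2 → r_n = 127.2 kN.
Interior bolts: l_c = 85 − 27 = 58 mm → 1.2 × 58 × 10 × 400 / 1000 = 278.4 → r_n = 230.4 kN.
R_n = 2 × 127.2 + 8 × 230.4 = 2098 kN.
Allowable strength R_n/Ω = 2098 / 2 = 1050 kN.

1050 kN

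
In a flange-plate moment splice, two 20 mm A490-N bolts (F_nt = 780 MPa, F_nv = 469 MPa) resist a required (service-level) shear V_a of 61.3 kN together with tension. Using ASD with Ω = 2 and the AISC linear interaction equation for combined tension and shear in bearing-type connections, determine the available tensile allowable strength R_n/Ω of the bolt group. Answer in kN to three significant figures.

217 kN

A_b = π·20²/4 = 314.2 mm²; f_rv = 61.3 × 1000 / (2 × 314.2) = 97.56 MPa.
F'_nt = 1.3 F_nt − (Ω F_nt / F_nv) f_rv = 1.3·780 − (2·780/469)·97.56 = 689.5 MPa, capped at F_nt → F'_nt = 689.5 MPa.
R_n = F'_nt · A_b · n = 689.5 × 314.2 × 2 / 1000 = 433.2 kN.
Allowable strength R_n/Ω = 433.2 / 2 = 217 kN.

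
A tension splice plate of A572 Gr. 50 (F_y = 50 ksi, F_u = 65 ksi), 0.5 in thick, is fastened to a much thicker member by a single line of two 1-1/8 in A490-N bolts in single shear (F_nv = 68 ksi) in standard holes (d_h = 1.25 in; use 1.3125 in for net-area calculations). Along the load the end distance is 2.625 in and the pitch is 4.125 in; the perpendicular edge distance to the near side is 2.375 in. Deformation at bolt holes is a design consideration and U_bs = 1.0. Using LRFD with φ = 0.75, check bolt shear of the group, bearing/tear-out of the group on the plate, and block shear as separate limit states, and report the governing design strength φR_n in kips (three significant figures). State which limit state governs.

Bolt shear: A_b = π·1.125²/4 = 0.994 in²; R_n = 68 × 0.994 × 2 × 1 = 135.2 kips → 0.75 × 135.2 = 101 kips.
Bearing: edge l_c = 2, r_n = 78 kips; interior l_c = 2.875, r_n = 87.75 kips; R_n = 78 + 1·87.75 = 165.8 kips → 124 kips.
Block shear: A_gv = 3.375, A_nv = 2.391, A_nt = 0.8594 in²; R_n = min(0.6F_uA_nv, 0.6F_yA_gv) + U_bs·F_u·A_nt = 149.1 kips → 112 kips.
Bolt shear governs: 101 kips.

101 kips (bolt shear governs)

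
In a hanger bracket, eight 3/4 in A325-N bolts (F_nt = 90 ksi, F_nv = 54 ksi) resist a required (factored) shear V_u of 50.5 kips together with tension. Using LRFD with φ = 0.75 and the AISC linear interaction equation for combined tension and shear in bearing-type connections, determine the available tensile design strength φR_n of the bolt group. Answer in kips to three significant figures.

226 kips

A_b = π·0.75²/4 = 0.4418 in²; f_rv = 50.5 / (8 × 0.4418) = 14.29 ksi.
F'_nt = 1.3 F_nt − (F_nt / φF_nv) f_rv = 1.3·90 − (90/(0.75·54))·14.29 = 85.25 ksi, capped at F_nt → F'_nt = 85.25 ksi.
R_n = F'_nt · A_b · n = 85.25 × 0.4418 × 8 = 301.3 kips.
Design strength φR_n = 0.75 × 301.3 = 226 kips.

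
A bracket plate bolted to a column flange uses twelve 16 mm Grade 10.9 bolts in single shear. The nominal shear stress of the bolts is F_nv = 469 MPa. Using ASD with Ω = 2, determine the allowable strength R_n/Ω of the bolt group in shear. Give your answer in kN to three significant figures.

566 kN

A_b = π × 16² / 4 = 201.1 mm².
R_n = F_nv · A_b · n · n_s = 469 × 201.1 × 12 × 1 / 1000 = 1132 kN.
Allowable strength R_n/Ω = 1132 / 2 = 566 kN.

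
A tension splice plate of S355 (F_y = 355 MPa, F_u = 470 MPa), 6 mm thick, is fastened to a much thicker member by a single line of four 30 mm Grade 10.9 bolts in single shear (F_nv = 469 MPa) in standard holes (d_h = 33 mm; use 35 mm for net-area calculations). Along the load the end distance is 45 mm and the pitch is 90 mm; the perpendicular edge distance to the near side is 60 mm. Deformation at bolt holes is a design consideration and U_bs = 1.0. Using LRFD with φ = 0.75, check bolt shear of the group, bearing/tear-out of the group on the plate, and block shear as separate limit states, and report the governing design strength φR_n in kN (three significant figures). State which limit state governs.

Bolt shear: A_b = π·30²/4 = 706.9 mm²; R_n = 469 × 706.9 × 4 × 1 / 1000 = 1326 kN → 0.75 × 1326 = 995 kN.
Bearing: edge l_c = 28.5, r_n = 96.44 kN; interior l_c = 57, r_n = 192.9 kN; R_n = 96.44 + 3·192.9 = 675.1 kN → 506 kN.
Block shear: A_gv = 1890, A_nv = 1155, A_nt = 255 mm²; R_n = min(0.6F_uA_nv, 0.6F_yA_gv) + U_bs·F_u·A_nt = 445.6 kN → 334 kN.
Block shear governs: 334 kN.

334 kN (block shear governs)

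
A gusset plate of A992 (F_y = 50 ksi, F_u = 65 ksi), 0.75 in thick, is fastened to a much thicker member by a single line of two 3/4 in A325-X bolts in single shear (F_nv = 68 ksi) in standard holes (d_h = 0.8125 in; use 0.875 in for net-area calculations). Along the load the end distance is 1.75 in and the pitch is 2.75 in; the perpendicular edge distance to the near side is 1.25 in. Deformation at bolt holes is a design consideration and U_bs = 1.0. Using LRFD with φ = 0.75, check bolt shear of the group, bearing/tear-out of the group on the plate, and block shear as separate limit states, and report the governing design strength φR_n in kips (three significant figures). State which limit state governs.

Bolt shear: A_b = π·0.75²/4 = 0.4418 in²; R_n = 68 × 0.4418 × 2 × 1 = 60.08 kips → 0.75 × 60.08 = 45.1 kips.
Bearing: edge l_c = 1.344, r_n = 78.61 kips; interior l_c = 1.938, r_n = 87.75 kips; R_n = 78.61 + 1·87.75 = 166.4 kips → 125 kips.
Block shear: A_gv = 3.375, A_nv = 2.391, A_nt = 0.6094 in²; R_n = min(0.6F_uA_nv, 0.6F_yA_gv) + U_bs·F_u·A_nt = 132.8 kips → 99.6 kips.
Bolt shear governs: 45.1 kips.

45.1 kips (bolt shear governs)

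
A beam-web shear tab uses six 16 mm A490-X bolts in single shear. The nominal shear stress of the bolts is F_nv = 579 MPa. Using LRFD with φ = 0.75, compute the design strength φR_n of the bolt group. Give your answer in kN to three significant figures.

A_b = π × 16² / 4 = 201.1 mm².
R_n = F_nv · A_b · n · n_s = 579 × 201.1 × 6 × 1 / 1000 = 698.5 kN.
Design strength φR_n = 0.75 × 698.5 = 524 kN.

524 kN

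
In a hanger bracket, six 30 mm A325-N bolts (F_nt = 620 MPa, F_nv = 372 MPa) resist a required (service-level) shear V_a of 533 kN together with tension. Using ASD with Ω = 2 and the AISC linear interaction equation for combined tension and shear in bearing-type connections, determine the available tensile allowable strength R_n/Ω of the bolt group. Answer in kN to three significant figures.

821 kN

A_b = π·30²/4 = 706.9 mm²; f_rv = 533 × 1000 / (6 × 706.9) = 125.7 MPa.
F'_nt = 1.3 F_nt − (Ω F_nt / F_nv) f_rv = 1.3·620 − (2·620/372)·125.7 = 387.1 MPa, capped at F_nt → F'_nt = 387.1 MPa.
R_n = F'_nt · A_b · n = 387.1 × 706.9 × 6 / 1000 = 1642 kN.
Allowable strength R_n/Ω = 1642 / 2 = 821 kN.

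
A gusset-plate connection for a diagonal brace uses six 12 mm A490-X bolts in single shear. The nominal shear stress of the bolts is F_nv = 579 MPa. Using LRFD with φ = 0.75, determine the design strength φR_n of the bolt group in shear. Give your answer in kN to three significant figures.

295 kN

A_b = π × 12² / 4 = 113.1 mm².
R_n = F_nv · A_b · n · n_s = 579 × 113.1 × 6 × 1 / 1000 = 392.9 kN.
Design strength φR_n = 0.75 × 392.9 = 295 kN.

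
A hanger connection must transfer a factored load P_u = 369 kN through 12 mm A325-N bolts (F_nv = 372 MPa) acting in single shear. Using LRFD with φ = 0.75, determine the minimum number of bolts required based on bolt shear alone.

12 bolts

A_b = π·12²/4 = 113.1 mm².
Per-bolt design strength φR_n = 0.75 × 372 × 113.1 × 1 / 1000 = 31.55 kN.
n ≥ 369 / 31.55 = 11.69 → use 12 bolts.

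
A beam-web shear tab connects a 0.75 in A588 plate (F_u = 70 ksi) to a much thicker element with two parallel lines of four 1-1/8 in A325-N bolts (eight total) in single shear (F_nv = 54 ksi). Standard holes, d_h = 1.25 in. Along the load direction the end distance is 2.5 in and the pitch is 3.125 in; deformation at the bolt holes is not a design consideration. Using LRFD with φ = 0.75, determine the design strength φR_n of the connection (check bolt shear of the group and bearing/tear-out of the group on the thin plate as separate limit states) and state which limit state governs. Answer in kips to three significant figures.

322 kips (bolt shear governs)

Bolt shear: A_b = π·1.125²/4 = 0.994 in²; R_n = 54 × 0.994 × 8 × 1 = 429.4 kips → 0.75 × 429.4 = 322 kips.
Bearing (1.5 l_c t F_u ≤ 3.0 d t F_u): upper limit = 3.0·1.125·0.75·70 = 177.2 kips.
  Edge l_c = 2.5 − 1.25/2 = 1.875 → r_n = 147.7 kips; interior l_c = 3.125 − 1.25 = 1.875 → r_n = 147.7 kips.
  R_n,bearing = 2·147.7 + 6·147.7 = 1181 kips → 0.75 × 1181 = 886 kips.
Bolt shear governs: 322 kips.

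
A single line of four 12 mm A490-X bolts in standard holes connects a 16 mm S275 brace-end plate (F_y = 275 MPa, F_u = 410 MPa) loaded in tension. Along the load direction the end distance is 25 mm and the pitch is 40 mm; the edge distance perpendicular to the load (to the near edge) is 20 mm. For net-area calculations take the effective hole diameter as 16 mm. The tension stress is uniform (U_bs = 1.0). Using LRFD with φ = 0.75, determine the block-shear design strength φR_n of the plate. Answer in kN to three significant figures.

Shear plane L_v = 25 + 3·40 = 145 mm; A_gv = 145 × 16 = 2320 mm².
A_nv = (145 − 3.5·16) × 16 = 1424 mm².
A_nt = (20 − 0.5·16) × 16 = 192 mm².
0.6 F_u A_nv = 350.3 kN; 0.6 F_y A_gv = 382.8 kN → shear rupture governs the shear term.
R_n = 350.3 + 1.0 × 410 × 192 / 1000 = 429 kN.
Design strength φR_n = 0.75 × 429 = 322 kN.

322 kN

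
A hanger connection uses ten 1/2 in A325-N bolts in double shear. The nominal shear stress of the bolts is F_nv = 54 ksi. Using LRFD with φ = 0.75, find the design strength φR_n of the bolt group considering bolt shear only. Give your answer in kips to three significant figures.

159 kips

A_b = π × 0.5² / 4 = 0.1963 in².
R_n = F_nv · A_b · n · n_s = 54 × 0.1963 × 10 × 2 = 212.1 kips.
Design strength φR_n = 0.75 × 212.1 = 159 kips.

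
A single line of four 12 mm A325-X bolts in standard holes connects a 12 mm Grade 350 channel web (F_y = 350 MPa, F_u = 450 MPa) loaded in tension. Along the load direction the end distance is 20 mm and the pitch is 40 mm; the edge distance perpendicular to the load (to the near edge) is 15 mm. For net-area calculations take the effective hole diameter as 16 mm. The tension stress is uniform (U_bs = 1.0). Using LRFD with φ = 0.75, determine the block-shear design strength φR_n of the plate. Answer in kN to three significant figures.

232 kN

Shear plane L_v = 20 + 3·40 = 140 mm; A_gv = 140 × 12 = 1680 mm².
A_nv = (140 − 3.5·16) × 12 = 1008 mm².
A_nt = (15 − 0.5·16) × 12 = 84 mm².
0.6 F_u A_nv = 272.2 kN; 0.6 F_y A_gv = 352.8 kN → shear rupture governs the shear term.
R_n = 272.2 + 1.0 × 450 × 84 / 1000 = 310 kN.
Design strength φR_n = 0.75 × 310 = 232 kN.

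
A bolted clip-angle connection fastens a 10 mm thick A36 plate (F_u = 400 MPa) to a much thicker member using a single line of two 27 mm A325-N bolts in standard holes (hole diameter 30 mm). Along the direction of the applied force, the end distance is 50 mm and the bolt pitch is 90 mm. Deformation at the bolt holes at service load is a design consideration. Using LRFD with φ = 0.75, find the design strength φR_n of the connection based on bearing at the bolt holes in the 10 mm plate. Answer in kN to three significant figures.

320 kN

Per bolt r_n = 1.2 l_c t F_u ≤ 2.4 d t F_u; upper limit = 2.4 × 27 × 10 × 400 / 1000 = 259.2 kN.
Edge bolt: l_c = 50 − 30/2 = 35 mm → 1.2 × 35 × 10 × 400 / 1000 = 168 → r_n = 168 kN.
Interior bolts: l_c = 90 − 30 = 60 mm → 1.2 × 60 × 10 × 400 / 1000 = 288 → r_n = 259.2 kN.
R_n = 1 × 168 + 1 × 259.2 = 427.2 kN.
Design strength φR_n = 0.75 × 427.2 = 320 kN.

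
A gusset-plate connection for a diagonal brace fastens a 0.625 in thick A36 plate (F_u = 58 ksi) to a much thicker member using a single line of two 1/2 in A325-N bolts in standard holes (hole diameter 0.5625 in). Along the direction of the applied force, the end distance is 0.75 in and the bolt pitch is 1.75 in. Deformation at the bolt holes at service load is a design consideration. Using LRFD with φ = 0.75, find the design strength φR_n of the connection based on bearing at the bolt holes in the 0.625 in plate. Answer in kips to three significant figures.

47.9 kips

Per bolt r_n = 1.2 l_c t F_u ≤ 2.4 d t F_u; upper limit = 2.4 × 0.5 × 0.625 × 58 = 43.5 kips.
Edge bolt: l_c = 0.75 − 0.5625/2 = 0.4688 in → 1.2 × 0.4688 × 0.625 × 58 = 20.39 → r_n = 20.39 kips.
Interior bolts: l_c = 1.75 − 0.5625 = 1.188 in → 1.2 × 1.188 × 0.625 × 58 = 51.66 → r_n = 43.5 kips.
R_n = 1 × 20.39 + 1 × 43.5 = 63.89 kips.
Design strength φR_n = 0.75 × 63.89 = 47.9 kips.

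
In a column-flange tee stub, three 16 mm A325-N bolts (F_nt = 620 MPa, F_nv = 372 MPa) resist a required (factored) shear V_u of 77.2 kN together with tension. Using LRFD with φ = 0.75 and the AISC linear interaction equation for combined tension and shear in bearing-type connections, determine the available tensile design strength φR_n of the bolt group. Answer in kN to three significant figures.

A_b = π·16²/4 = 201.1 mm²; f_rv = 77.2 × 1000 / (3 × 201.1) = 128 MPa.
F'_nt = 1.3 F_nt − (F_nt / φF_nv) f_rv = 1.3·620 − (620/(0.75·372))·128 = 521.6 MPa, capped at F_nt → F'_nt = 521.6 MPa.
R_n = F'_nt · A_b · n = 521.6 × 201.1 × 3 / 1000 = 314.6 kN.
Design strength φR_n = 0.75 × 314.6 = 236 kN.

236 kN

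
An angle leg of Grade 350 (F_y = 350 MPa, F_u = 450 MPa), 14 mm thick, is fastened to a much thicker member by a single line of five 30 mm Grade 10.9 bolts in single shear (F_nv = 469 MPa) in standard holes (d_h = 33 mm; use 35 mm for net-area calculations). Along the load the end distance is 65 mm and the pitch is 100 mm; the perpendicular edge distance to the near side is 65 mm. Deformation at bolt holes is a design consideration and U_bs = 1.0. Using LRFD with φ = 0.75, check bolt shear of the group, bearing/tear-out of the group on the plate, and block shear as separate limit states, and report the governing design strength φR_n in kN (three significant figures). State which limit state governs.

Bolt shear: A_b = π·30²/4 = 706.9 mm²; R_n = 469 × 706.9 × 5 × 1 / 1000 = 1658 kN → 0.75 × 1658 = 1240 kN.
Bearing: edge l_c = 48.5, r_n = 366.7 kN; interior l_c = 67, r_n = 453.6 kN; R_n = 366.7 + 4·453.6 = 2181 kN → 1640 kN.
Block shear: A_gv = 6510, A_nv = 4305, A_nt = 665 mm²; R_n = min(0.6F_uA_nv, 0.6F_yA_gv) + U_bs·F_u·A_nt = 1462 kN → 1100 kN.
Block shear governs: 1100 kN.

1100 kN (block shear governs)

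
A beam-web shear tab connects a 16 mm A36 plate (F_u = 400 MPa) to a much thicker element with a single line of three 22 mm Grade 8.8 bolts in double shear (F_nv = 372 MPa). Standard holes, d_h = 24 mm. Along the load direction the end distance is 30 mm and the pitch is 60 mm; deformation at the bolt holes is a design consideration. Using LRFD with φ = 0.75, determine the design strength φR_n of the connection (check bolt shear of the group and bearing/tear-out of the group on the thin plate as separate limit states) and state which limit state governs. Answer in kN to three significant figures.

518 kN (bearing governs)

Bolt shear: A_b = π·22²/4 = 380.1 mm²; R_n = 372 × 380.1 × 3 × 2 / 1000 = 848.5 kN → 0.75 × 848.5 = 636 kN.
Bearing (1.2 l_c t F_u ≤ 2.4 d t F_u): upper limit = 2.4·22·16·400 / 1000 = 337.9 kN.
  Edge l_c = 30 − 24/2 = 18 → r_n = 138.2 kN; interior l_c = 60 − 24 = 36 → r_n = 276.5 kN.
  R_n,bearing = 1·138.2 + 2·276.5 = 691.2 kN → 0.75 × 691.2 = 518 kN.
Bearing governs: 518 kN.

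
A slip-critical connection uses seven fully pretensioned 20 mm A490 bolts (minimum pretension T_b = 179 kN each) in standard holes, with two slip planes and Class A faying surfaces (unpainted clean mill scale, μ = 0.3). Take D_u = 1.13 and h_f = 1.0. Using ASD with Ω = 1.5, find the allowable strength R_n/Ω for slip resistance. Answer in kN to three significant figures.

R_n = μ · D_u · h_f · T_b · n_s · n_b = 0.3 × 1.13 × 1.0 × 179 × 2 × 7 = 849.5 kN.
Allowable strength R_n/Ω = 849.5 / 1.5 = 566 kN.

566 kN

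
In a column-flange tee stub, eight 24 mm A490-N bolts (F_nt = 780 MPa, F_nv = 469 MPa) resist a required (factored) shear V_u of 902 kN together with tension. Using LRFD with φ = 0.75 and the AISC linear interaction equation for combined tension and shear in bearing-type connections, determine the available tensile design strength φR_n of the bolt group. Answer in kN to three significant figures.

A_b = π·24²/4 = 452.4 mm²; f_rv = 902 × 1000 / (8 × 452.4) = 249.2 MPa.
F'_nt = 1.3 F_nt − (F_nt / φF_nv) f_rv = 1.3·780 − (780/(0.75·469))·249.2 = 461.3 MPa, capped at F_nt → F'_nt = 461.3 MPa.
R_n = F'_nt · A_b · n = 461.3 × 452.4 × 8 / 1000 = 1670 kN.
Design strength φR_n = 0.75 × 1670 = 1250 kN.

1250 kN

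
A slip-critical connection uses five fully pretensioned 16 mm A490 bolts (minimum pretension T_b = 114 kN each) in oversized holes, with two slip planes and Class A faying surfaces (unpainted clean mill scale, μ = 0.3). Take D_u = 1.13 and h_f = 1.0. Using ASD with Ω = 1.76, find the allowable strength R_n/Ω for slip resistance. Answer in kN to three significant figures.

R_n = μ · D_u · h_f · T_b · n_s · n_b = 0.3 × 1.13 × 1.0 × 114 × 2 × 5 = 386.5 kN.
Allowable strength R_n/Ω = 386.5 / 1.76 = 220 kN.

220 kN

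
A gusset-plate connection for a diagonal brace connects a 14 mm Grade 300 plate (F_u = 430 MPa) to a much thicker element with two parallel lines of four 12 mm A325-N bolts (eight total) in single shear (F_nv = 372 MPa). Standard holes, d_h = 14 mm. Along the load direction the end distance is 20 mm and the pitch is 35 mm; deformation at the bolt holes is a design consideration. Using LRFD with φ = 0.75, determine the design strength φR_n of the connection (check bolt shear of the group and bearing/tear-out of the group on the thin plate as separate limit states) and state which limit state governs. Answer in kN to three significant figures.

Bolt shear: A_b = π·12²/4 = 113.1 mm²; R_n = 372 × 113.1 × 8 × 1 / 1000 = 336.6 kN → 0.75 × 336.6 = 252 kN.
Bearing (1.2 l_c t F_u ≤ 2.4 d t F_u): upper limit = 2.4·12·14·430 / 1000 = 173.4 kN.
  Edge l_c = 20 − 14/2 = 13 → r_n = 93.91 kN; interior l_c = 35 − 14 = 21 → r_n = 151.7 kN.
  R_n,bearing = 2·93.91 + 6·151.7 = 1098 kN → 0.75 × 1098 = 824 kN.
Bolt shear governs: 252 kN.

252 kN (bolt shear governs)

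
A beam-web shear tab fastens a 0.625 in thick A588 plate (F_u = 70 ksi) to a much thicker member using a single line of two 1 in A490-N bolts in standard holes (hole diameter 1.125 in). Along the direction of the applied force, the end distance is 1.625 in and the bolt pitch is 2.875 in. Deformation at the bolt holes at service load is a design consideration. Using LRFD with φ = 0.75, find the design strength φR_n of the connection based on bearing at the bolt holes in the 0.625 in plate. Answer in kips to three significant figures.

111 kips

Per bolt r_n = 1.2 l_c t F_u ≤ 2.4 d t F_u; upper limit = 2.4 × 1 × 0.625 × 70 = 105 kips.
Edge bolt: l_c = 1.625 − 1.125/2 = 1.062 in → 1.2 × 1.062 × 0.625 × 70 = 55.78 → r_n = 55.78 kips.
Interior bolts: l_c = 2.875 − 1.125 = 1.75 in → 1.2 × 1.75 × 0.625 × 70 = 91.88 → r_n = 91.88 kips.
R_n = 1 × 55.78 + 1 × 91.88 = 147.7 kips.
Design strength φR_n = 0.75 × 147.7 = 111 kips.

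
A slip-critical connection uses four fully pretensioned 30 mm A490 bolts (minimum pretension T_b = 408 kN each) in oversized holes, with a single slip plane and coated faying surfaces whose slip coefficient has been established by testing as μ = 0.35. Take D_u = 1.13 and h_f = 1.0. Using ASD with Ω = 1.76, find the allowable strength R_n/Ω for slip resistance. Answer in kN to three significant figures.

R_n = μ · D_u · h_f · T_b · n_s · n_b = 0.35 × 1.13 × 1.0 × 408 × 1 × 4 = 645.5 kN.
Allowable strength R_n/Ω = 645.5 / 1.76 = 367 kN.

367 kN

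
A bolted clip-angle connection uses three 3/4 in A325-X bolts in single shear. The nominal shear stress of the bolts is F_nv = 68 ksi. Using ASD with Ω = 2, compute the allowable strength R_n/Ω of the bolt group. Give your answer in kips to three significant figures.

A_b = π × 0.75² / 4 = 0.4418 in².
R_n = F_nv · A_b · n · n_s = 68 × 0.4418 × 3 × 1 = 90.12 kips.
Allowable strength R_n/Ω = 90.12 / 2 = 45.1 kips.

45.1 kips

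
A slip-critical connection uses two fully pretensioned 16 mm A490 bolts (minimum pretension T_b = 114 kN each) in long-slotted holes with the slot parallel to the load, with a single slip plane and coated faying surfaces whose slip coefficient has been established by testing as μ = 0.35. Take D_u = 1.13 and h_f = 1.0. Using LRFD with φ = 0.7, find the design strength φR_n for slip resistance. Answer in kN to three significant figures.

63.1 kN

R_n = μ · D_u · h_f · T_b · n_s · n_b = 0.35 × 1.13 × 1.0 × 114 × 1 × 2 = 90.17 kN.
Design strength φR_n = 0.7 × 90.17 = 63.1 kN.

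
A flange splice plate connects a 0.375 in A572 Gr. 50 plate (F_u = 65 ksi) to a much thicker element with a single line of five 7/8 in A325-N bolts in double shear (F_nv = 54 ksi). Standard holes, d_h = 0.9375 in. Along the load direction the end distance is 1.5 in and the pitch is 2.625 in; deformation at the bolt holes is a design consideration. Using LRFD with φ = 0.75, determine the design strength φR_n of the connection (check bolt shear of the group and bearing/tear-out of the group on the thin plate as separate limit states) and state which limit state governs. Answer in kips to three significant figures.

171 kips (bearing governs)

Bolt shear: A_b = π·0.875²/4 = 0.6013 in²; R_n = 54 × 0.6013 × 5 × 2 = 324.7 kips → 0.75 × 324.7 = 244 kips.
Bearing (1.2 l_c t F_u ≤ 2.4 d t F_u): upper limit = 2.4·0.875·0.375·65 = 51.19 kips.
  Edge l_c = 1.5 − 0.9375/2 = 1.031 → r_n = 30.16 kips; interior l_c = 2.625 − 0.9375 = 1.688 → r_n = 49.36 kips.
  R_n,bearing = 1·30.16 + 4·49.36 = 227.6 kips → 0.75 × 227.6 = 171 kips.
Bearing governs: 171 kips.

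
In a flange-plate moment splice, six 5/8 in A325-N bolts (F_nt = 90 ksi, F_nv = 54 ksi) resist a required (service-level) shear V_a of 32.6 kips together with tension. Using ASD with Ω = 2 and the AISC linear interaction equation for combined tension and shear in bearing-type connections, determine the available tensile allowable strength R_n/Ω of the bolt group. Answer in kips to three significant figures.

53.4 kips

A_b = π·0.625²/4 = 0.3068 in²; f_rv = 32.6 / (6 × 0.3068) = 17.71 ksi.
F'_nt = 1.3 F_nt − (Ω F_nt / F_nv) f_rv = 1.3·90 − (2·90/54)·17.71 = 57.97 ksi, capped at F_nt → F'_nt = 57.97 ksi.
R_n = F'_nt · A_b · n = 57.97 × 0.3068 × 6 = 106.7 kips.
Allowable strength R_n/Ω = 106.7 / 2 = 53.4 kips.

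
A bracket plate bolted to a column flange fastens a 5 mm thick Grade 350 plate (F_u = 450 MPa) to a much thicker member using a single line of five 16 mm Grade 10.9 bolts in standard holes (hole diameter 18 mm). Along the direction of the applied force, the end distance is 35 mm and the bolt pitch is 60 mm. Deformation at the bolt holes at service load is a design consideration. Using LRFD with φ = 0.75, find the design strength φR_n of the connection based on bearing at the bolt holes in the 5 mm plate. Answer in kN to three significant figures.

Per bolt r_n = 1.2 l_c t F_u ≤ 2.4 d t F_u; upper limit = 2.4 × 16 × 5 × 450 / 1000 = 86.4 kN.
Edge bolt: l_c = 35 − 18/2 = 26 mm → 1.2 × 26 × 5 × 450 / 1000 = 70.2 → r_n = 70.2 kN.
Interior bolts: l_c = 60 − 18 = 42 mm → 1.2 × 42 × 5 × 450 / 1000 = 113.4 → r_n = 86.4 kN.
R_n = 1 × 70.2 + 4 × 86.4 = 415.8 kN.
Design strength φR_n = 0.75 × 415.8 = 312 kN.

312 kN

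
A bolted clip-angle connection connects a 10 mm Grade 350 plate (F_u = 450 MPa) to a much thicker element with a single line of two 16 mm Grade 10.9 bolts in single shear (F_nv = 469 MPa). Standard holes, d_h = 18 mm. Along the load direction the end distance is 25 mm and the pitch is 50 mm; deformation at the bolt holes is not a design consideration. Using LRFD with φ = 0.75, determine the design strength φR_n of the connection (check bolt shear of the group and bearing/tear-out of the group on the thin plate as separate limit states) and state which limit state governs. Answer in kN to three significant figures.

Bolt shear: A_b = π·16²/4 = 201.1 mm²; R_n = 469 × 201.1 × 2 × 1 / 1000 = 188.6 kN → 0.75 × 188.6 = 141 kN.
Bearing (1.5 l_c t F_u ≤ 3.0 d t F_u): upper limit = 3.0·16·10·450 / 1000 = 216 kN.
  Edge l_c = 25 − 18/2 = 16 → r_n = 108 kN; interior l_c = 50 − 18 = 32 → r_n = 216 kN.
  R_n,bearing = 1·108 + 1·216 = 324 kN → 0.75 × 324 = 243 kN.
Bolt shear governs: 141 kN.

141 kN (bolt shear governs)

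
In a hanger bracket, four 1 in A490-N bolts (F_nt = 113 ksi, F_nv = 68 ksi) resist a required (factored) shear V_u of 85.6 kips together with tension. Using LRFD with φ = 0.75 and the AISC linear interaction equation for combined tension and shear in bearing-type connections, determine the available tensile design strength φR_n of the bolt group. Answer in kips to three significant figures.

204 kips

A_b = π·1²/4 = 0.7854 in²; f_rv = 85.6 / (4 × 0.7854) = 27.25 ksi.
F'_nt = 1.3 F_nt − (F_nt / φF_nv) f_rv = 1.3·113 − (113/(0.75·68))·27.25 = 86.53 ksi, capped at F_nt → F'_nt = 86.53 ksi.
R_n = F'_nt · A_b · n = 86.53 × 0.7854 × 4 = 271.8 kips.
Design strength φR_n = 0.75 × 271.8 = 204 kips.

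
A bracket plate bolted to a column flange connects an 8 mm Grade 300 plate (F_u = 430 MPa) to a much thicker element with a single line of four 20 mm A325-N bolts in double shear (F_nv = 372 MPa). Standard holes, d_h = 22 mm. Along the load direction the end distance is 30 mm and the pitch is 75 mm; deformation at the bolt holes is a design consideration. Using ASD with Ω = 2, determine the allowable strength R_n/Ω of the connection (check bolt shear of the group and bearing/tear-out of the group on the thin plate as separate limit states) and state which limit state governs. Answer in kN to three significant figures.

Bolt shear: A_b = π·20²/4 = 314.2 mm²; R_n = 372 × 314.2 × 4 × 2 / 1000 = 934.9 kN → 934.9 / 2 = 467 kN.
Bearing (1.2 l_c t F_u ≤ 2.4 d t F_u): upper limit = 2.4·20·8·430 / 1000 = 165.1 kN.
  Edge l_c = 30 − 22/2 = 19 → r_n = 78.43 kN; interior l_c = 75 − 22 = 53 → r_n = 165.1 kN.
  R_n,bearing = 1·78.43 + 3·165.1 = 573.8 kN → 573.8 / 2 = 287 kN.
Bearing governs: 287 kN.

287 kN (bearing governs)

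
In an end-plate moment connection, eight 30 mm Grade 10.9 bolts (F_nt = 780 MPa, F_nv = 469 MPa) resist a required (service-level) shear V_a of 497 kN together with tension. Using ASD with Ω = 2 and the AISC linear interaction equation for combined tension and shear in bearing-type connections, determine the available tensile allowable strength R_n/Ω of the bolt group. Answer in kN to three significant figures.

A_b = π·30²/4 = 706.9 mm²; f_rv = 497 × 1000 / (8 × 706.9) = 87.89 MPa.
F'_nt = 1.3 F_nt − (Ω F_nt / F_nv) f_rv = 1.3·780 − (2·780/469)·87.89 = 721.7 MPa, capped at F_nt → F'_nt = 721.7 MPa.
R_n = F'_nt · A_b · n = 721.7 × 706.9 × 8 / 1000 = 4081 kN.
Allowable strength R_n/Ω = 4081 / 2 = 2040 kN.

2040 kN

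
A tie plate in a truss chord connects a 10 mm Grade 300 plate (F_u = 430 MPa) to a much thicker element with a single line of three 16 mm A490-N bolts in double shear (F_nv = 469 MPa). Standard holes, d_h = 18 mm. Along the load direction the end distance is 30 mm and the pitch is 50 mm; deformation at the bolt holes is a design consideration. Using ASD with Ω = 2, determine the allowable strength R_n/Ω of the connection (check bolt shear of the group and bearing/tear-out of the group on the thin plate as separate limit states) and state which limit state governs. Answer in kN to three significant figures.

219 kN (bearing governs)

Bolt shear: A_b = π·16²/4 = 201.1 mm²; R_n = 469 × 201.1 × 3 × 2 / 1000 = 565.8 kN → 565.8 / 2 = 283 kN.
Bearing (1.2 l_c t F_u ≤ 2.4 d t F_u): upper limit = 2.4·16·10·430 / 1000 = 165.1 kN.
  Edge l_c = 30 − 18/2 = 21 → r_n = 108.4 kN; interior l_c = 50 − 18 = 32 → r_n = 165.1 kN.
  R_n,bearing = 1·108.4 + 2·165.1 = 438.6 kN → 438.6 / 2 = 219 kN.
Bearing governs: 219 kN.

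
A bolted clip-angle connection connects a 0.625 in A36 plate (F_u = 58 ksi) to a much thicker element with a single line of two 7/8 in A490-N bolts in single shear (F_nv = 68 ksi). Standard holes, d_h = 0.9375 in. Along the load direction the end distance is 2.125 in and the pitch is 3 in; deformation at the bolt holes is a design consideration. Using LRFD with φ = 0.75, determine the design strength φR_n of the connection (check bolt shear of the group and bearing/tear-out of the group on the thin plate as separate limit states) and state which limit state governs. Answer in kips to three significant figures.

61.3 kips (bolt shear governs)

Bolt shear: A_b = π·0.875²/4 = 0.6013 in²; R_n = 68 × 0.6013 × 2 × 1 = 81.78 kips → 0.75 × 81.78 = 61.3 kips.
Bearing (1.2 l_c t F_u ≤ 2.4 d t F_u): upper limit = 2.4·0.875·0.625·58 = 76.12 kips.
  Edge l_c = 2.125 − 0.9375/2 = 1.656 → r_n = 72.05 kips; interior l_c = 3 − 0.9375 = 2.062 → r_n = 76.12 kips.
  R_n,bearing = 1·72.05 + 1·76.12 = 148.2 kips → 0.75 × 148.2 = 111 kips.
Bolt shear governs: 61.3 kips.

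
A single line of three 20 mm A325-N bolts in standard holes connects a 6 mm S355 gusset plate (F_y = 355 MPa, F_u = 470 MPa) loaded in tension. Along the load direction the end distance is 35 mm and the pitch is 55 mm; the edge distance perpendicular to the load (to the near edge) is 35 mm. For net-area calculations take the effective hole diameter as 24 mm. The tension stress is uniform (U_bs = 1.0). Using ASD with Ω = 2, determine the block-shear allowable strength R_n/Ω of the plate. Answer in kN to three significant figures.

Shear plane L_v = 35 + 2·55 = 145 mm; A_gv = 145 × 6 = 870 mm².
A_nv = (145 − 2.5·24) × 6 = 510 mm².
A_nt = (35 − 0.5·24) × 6 = 138 mm².
0.6 F_u A_nv = 143.8 kN; 0.6 F_y A_gv = 185.3 kN → shear rupture governs the shear term.
R_n = 143.8 + 1.0 × 470 × 138 / 1000 = 208.7 kN.
Allowable strength R_n/Ω = 208.7 / 2 = 104 kN.

104 kN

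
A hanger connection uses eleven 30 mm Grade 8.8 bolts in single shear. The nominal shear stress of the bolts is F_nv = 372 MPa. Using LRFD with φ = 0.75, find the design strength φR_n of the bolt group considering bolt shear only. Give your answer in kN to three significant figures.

2170 kN

A_b = π × 30² / 4 = 706.9 mm².
R_n = F_nv · A_b · n · n_s = 372 × 706.9 × 11 × 1 / 1000 = 2892 kN.
Design strength φR_n = 0.75 × 2892 = 2170 kN.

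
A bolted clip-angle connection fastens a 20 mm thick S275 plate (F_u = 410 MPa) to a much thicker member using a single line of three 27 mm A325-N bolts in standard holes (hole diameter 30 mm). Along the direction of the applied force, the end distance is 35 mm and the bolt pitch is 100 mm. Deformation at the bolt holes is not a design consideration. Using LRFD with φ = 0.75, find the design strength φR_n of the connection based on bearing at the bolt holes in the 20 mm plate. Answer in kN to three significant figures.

Per bolt r_n = 1.5 l_c t F_u ≤ 3.0 d t F_u; upper limit = 3.0 × 27 × 20 × 410 / 1000 = 664.2 kN.
Edge bolt: l_c = 35 − 30/2 = 20 mm → 1.5 × 20 × 20 × 410 / 1000 = 246 → r_n = 246 kN.
Interior bolts: l_c = 100 − 30 = 70 mm → 1.5 × 70 × 20 × 410 / 1000 = 861 → r_n = 664.2 kN.
R_n = 1 × 246 + 2 × 664.2 = 1574 kN.
Design strength φR_n = 0.75 × 1574 = 1180 kN.

1180 kN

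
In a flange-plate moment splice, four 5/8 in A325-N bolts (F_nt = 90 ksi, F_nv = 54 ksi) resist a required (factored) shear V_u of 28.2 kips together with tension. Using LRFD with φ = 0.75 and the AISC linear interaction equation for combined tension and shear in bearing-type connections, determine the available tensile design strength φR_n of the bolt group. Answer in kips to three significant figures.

60.7 kips

A_b = π·0.625²/4 = 0.3068 in²; f_rv = 28.2 / (4 × 0.3068) = 22.98 ksi.
F'_nt = 1.3 F_nt − (F_nt / φF_nv) f_rv = 1.3·90 − (90/(0.75·54))·22.98 = 65.93 ksi, capped at F_nt → F'_nt = 65.93 ksi.
R_n = F'_nt · A_b · n = 65.93 × 0.3068 × 4 = 80.91 kips.
Design strength φR_n = 0.75 × 80.91 = 60.7 kips.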